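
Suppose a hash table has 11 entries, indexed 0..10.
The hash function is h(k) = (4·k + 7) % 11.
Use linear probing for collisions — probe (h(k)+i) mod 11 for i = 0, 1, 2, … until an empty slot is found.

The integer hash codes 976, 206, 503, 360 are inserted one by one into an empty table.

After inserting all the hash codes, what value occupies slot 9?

976 hashes to 6; slot 6 is free => place at 6.
206 hashes to 6; 6 taken => place at 7.
503 hashes to 6; 6,7 taken => place at 8.
360 hashes to 6; 6,7,8 taken => place at 9.
Table: [∅, ∅, ∅, ∅, ∅, ∅, 976, 206, 503, 360, ∅]

360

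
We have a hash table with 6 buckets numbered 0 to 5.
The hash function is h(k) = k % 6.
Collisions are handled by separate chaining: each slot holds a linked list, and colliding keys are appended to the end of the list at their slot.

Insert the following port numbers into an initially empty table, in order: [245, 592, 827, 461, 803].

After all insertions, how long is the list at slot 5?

4

245 → bucket 5
592 → bucket 4
827 → bucket 5 (collision)
461 → bucket 5 (collision)
803 → bucket 5 (collision)
Final buckets:
0: ∅
1: ∅
2: ∅
3: ∅
4: 592
5: 245 -> 827 -> 461 -> 803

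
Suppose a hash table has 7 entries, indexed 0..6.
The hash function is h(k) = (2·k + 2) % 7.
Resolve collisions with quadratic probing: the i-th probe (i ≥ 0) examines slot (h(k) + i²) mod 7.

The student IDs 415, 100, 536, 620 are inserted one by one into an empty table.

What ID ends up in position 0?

415: h=6 -> slot 6
100: h=6, probe 6,0 -> slot 0
536: h=3 -> slot 3
620: h=3, probe 3,4 -> slot 4
Table: [100, -, -, 536, 620, -, 415]

100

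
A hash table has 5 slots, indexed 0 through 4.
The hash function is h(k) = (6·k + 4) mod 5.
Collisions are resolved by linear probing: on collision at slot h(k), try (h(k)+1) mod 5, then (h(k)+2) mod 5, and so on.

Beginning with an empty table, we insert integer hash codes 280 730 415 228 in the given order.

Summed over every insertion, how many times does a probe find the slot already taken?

3

Insert 280: h=4, slot 4 empty → index 4.
Insert 730: h=4, slot 4 occupied → index 0.
Insert 415: h=4, slots 4,0 occupied → index 1.
Insert 228: h=2, slot 2 empty → index 2.
Table: [730, 415, 228, ., 280]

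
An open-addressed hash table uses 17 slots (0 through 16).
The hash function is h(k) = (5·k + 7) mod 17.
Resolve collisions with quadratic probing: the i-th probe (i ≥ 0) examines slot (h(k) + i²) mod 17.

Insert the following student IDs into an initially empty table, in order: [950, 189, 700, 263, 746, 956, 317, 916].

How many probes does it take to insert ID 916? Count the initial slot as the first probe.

950 hashes to 14; slot 14 is free -> place at 14.
189 hashes to 0; slot 0 is free -> place at 0.
700 hashes to 5; slot 5 is free -> place at 5.
263 hashes to 13; slot 13 is free -> place at 13.
746 hashes to 14; 14 taken -> place at 15.
956 hashes to 10; slot 10 is free -> place at 10.
317 hashes to 11; slot 11 is free -> place at 11.
916 hashes to 14; 14,15 taken -> place at 1.
Table: [189, 916, —, —, —, 700, —, —, —, —, 956, 317, —, 263, 950, 746, —]

3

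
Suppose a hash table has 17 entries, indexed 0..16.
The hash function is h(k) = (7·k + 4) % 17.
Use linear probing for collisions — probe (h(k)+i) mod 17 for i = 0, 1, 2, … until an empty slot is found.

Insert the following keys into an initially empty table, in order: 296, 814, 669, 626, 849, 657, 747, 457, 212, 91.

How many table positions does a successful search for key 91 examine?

Insert 296: h=2, slot 2 empty → index 2.
Insert 814: h=7, slot 7 empty → index 7.
Insert 669: h=12, slot 12 empty → index 12.
Insert 626: h=0, slot 0 empty → index 0.
Insert 849: h=14, slot 14 empty → index 14.
Insert 657: h=13, slot 13 empty → index 13.
Insert 747: h=14, slot 14 occupied → index 15.
Insert 457: h=7, slot 7 occupied → index 8.
Insert 212: h=9, slot 9 empty → index 9.
Insert 91: h=12, slots 12,13,14,15 occupied → index 16.
Table: [626, ., 296, ., ., ., ., 814, 457, 212, ., ., 669, 657, 849, 747, 91]
Lookup 91: h=12, probe 12,13,14,15,16 → found at 16.

5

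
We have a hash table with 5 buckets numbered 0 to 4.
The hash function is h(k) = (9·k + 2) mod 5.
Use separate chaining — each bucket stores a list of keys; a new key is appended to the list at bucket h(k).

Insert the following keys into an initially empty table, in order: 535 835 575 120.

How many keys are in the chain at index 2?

4

Insert 535: h=2, bucket 2 empty -> new chain.
Insert 835: h=2, bucket 2 nonempty -> append to chain.
Insert 575: h=2, bucket 2 nonempty -> append to chain.
Insert 120: h=2, bucket 2 nonempty -> append to chain.
Final buckets:
0: ∅
1: ∅
2: 535 -> 835 -> 575 -> 120
3: ∅
4: ∅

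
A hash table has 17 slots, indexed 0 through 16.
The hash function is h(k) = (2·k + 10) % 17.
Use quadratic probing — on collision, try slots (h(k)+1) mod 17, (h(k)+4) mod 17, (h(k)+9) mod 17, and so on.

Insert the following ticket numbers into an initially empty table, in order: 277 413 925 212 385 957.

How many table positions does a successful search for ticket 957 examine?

Insert 277: h=3, slot 3 empty → index 3.
Insert 413: h=3, slot 3 occupied → index 4.
Insert 925: h=7, slot 7 empty → index 7.
Insert 212: h=9, slot 9 empty → index 9.
Insert 385: h=15, slot 15 empty → index 15.
Insert 957: h=3, slots 3,4,7 occupied → index 12.
Table: [_, _, _, 277, 413, _, _, 925, _, 212, _, _, 957, _, _, 385, _]
Lookup 957: h=3, probe 3,4,7,12 → found at 12.

4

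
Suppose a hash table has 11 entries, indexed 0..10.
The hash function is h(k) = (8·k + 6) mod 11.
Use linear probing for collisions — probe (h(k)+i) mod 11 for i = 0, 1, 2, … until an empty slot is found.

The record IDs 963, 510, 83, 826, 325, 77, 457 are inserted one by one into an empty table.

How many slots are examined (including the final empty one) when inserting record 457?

4

963: h=10 -> slot 10
510: h=5 -> slot 5
83: h=10, probe 10,0 -> slot 0
826: h=3 -> slot 3
325: h=10, probe 10,0,1 -> slot 1
77: h=6 -> slot 6
457: h=10, probe 10,0,1,2 -> slot 2
Table: [83, 325, 457, 826, -, 510, 77, -, -, -, 963]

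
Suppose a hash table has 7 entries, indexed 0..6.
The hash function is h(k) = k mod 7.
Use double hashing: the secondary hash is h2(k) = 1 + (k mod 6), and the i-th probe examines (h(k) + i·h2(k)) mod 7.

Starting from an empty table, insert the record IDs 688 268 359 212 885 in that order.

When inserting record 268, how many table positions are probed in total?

2

Insert 688: h=2, slot 2 empty → index 2.
Insert 268: h=2, h2=5, slot 2 occupied → index 0.
Insert 359: h=2, h2=6, slot 2 occupied → index 1.
Insert 212: h=2, h2=3, slot 2 occupied → index 5.
Insert 885: h=3, slot 3 empty → index 3.
Table: [268, 359, 688, 885, —, 212, —]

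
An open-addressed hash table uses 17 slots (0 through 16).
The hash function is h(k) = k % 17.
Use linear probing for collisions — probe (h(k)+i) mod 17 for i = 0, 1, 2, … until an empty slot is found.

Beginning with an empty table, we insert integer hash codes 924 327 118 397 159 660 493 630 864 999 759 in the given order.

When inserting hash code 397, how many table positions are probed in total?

Insert 924: h=6, slot 6 empty => index 6.
Insert 327: h=4, slot 4 empty => index 4.
Insert 118: h=16, slot 16 empty => index 16.
Insert 397: h=6, slot 6 occupied => index 7.
Insert 159: h=6, slots 6,7 occupied => index 8.
Insert 660: h=14, slot 14 empty => index 14.
Insert 493: h=0, slot 0 empty => index 0.
Insert 630: h=1, slot 1 empty => index 1.
Insert 864: h=14, slot 14 occupied => index 15.
Insert 999: h=13, slot 13 empty => index 13.
Insert 759: h=11, slot 11 empty => index 11.
Table: [493, 630, ., ., 327, ., 924, 397, 159, ., ., 759, ., 999, 660, 864, 118]

2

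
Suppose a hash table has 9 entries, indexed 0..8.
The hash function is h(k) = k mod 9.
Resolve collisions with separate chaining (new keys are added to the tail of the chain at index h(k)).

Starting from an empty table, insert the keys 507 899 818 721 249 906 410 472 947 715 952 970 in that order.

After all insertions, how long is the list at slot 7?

2

507 → bucket 3
899 → bucket 8
818 → bucket 8 (collision)
721 → bucket 1
249 → bucket 6
906 → bucket 6 (collision)
410 → bucket 5
472 → bucket 4
947 → bucket 2
715 → bucket 4 (collision)
952 → bucket 7
970 → bucket 7 (collision)
Final buckets:
0: .
1: 721
2: 947
3: 507
4: 472 -> 715
5: 410
6: 249 -> 906
7: 952 -> 970
8: 899 -> 818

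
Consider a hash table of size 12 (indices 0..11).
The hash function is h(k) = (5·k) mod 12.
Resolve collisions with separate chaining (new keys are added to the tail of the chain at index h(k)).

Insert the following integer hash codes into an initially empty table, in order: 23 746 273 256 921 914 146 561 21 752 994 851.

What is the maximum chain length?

23 → bucket 7
746 → bucket 10
273 → bucket 9
256 → bucket 8
921 → bucket 9 (collision)
914 → bucket 10 (collision)
146 → bucket 10 (collision)
561 → bucket 9 (collision)
21 → bucket 9 (collision)
752 → bucket 4
994 → bucket 2
851 → bucket 7 (collision)
Final buckets:
0: —
1: —
2: 994
3: —
4: 752
5: —
6: —
7: 23 -> 851
8: 256
9: 273 -> 921 -> 561 -> 21
10: 746 -> 914 -> 146
11: —

4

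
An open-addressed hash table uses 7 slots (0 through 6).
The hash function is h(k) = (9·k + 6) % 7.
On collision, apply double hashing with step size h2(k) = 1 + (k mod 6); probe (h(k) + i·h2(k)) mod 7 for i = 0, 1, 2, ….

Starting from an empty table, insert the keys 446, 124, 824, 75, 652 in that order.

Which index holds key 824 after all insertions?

446 hashes to 2; slot 2 is free => place at 2.
124 hashes to 2, h2=5; 2 taken => place at 0.
824 hashes to 2, h2=3; 2 taken => place at 5.
75 hashes to 2, h2=4; 2 taken => place at 6.
652 hashes to 1; slot 1 is free => place at 1.
Table: [124, 652, 446, -, -, 824, 75]

5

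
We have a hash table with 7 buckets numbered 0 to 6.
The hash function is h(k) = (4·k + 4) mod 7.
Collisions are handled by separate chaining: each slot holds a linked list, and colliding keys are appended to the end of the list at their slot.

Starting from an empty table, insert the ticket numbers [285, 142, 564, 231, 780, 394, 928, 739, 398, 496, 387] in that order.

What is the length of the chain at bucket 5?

285 → bucket 3
142 → bucket 5
564 → bucket 6
231 → bucket 4
780 → bucket 2
394 → bucket 5 (collision)
928 → bucket 6 (collision)
739 → bucket 6 (collision)
398 → bucket 0
496 → bucket 0 (collision)
387 → bucket 5 (collision)
Final buckets:
0: 398 -> 496
1: _
2: 780
3: 285
4: 231
5: 142 -> 394 -> 387
6: 564 -> 928 -> 739

3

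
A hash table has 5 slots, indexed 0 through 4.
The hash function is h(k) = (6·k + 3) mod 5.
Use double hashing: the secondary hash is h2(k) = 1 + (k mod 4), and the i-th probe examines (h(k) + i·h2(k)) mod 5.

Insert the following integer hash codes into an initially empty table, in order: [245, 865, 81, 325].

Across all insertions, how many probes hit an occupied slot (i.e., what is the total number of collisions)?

245 hashes to 3; slot 3 is free => place at 3.
865 hashes to 3, h2=2; 3 taken => place at 0.
81 hashes to 4; slot 4 is free => place at 4.
325 hashes to 3, h2=2; 3,0 taken => place at 2.
Table: [865, -, 325, 245, 81]

3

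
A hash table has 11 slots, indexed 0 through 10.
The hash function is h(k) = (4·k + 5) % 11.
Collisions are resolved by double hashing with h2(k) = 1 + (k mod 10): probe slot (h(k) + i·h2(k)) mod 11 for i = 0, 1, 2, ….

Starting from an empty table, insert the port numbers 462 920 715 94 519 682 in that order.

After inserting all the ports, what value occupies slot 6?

715

462 hashes to 5; slot 5 is free → place at 5.
920 hashes to 0; slot 0 is free → place at 0.
715 hashes to 5, h2=6; 5,0 taken → place at 6.
94 hashes to 7; slot 7 is free → place at 7.
519 hashes to 2; slot 2 is free → place at 2.
682 hashes to 5, h2=3; 5 taken → place at 8.
Table: [920, -, 519, -, -, 462, 715, 94, 682, -, -]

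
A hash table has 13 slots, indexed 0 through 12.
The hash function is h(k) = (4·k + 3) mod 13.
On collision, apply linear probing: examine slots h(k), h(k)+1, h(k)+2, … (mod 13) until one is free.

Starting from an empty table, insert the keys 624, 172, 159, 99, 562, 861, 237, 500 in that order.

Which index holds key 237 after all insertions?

Insert 624: h=3, slot 3 empty → index 3.
Insert 172: h=2, slot 2 empty → index 2.
Insert 159: h=2, slots 2,3 occupied → index 4.
Insert 99: h=9, slot 9 empty → index 9.
Insert 562: h=2, slots 2,3,4 occupied → index 5.
Insert 861: h=2, slots 2,3,4,5 occupied → index 6.
Insert 237: h=2, slots 2,3,4,5,6 occupied → index 7.
Insert 500: h=1, slot 1 empty → index 1.
Table: [_, 500, 172, 624, 159, 562, 861, 237, _, 99, _, _, _]

7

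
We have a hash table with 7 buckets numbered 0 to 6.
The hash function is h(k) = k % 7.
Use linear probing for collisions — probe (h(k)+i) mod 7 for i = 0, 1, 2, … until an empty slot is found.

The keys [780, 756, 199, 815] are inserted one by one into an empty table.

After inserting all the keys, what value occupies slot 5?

780: h=3 -> slot 3
756: h=0 -> slot 0
199: h=3, probe 3,4 -> slot 4
815: h=3, probe 3,4,5 -> slot 5
Table: [756, -, -, 780, 199, 815, -]

815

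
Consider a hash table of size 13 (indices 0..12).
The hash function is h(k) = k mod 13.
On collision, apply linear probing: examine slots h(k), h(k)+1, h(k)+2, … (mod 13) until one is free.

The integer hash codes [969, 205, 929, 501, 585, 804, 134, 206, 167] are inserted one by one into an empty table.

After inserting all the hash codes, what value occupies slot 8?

501

969: h=7 => slot 7
205: h=10 => slot 10
929: h=6 => slot 6
501: h=7, probe 7,8 => slot 8
585: h=0 => slot 0
804: h=11 => slot 11
134: h=4 => slot 4
206: h=11, probe 11,12 => slot 12
167: h=11, probe 11,12,0,1 => slot 1
Table: [585, 167, —, —, 134, —, 929, 969, 501, —, 205, 804, 206]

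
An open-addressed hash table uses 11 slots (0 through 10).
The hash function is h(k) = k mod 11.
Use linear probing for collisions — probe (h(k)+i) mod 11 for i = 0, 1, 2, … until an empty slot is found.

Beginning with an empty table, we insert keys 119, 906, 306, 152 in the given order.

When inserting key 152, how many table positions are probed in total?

119: h=9 => slot 9
906: h=4 => slot 4
306: h=9, probe 9,10 => slot 10
152: h=9, probe 9,10,0 => slot 0
Table: [152, -, -, -, 906, -, -, -, -, 119, 306]

3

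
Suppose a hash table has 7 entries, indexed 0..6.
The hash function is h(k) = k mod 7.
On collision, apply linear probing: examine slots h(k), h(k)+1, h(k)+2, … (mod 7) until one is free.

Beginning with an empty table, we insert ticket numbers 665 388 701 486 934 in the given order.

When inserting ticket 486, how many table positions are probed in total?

665: h=0 → slot 0
388: h=3 → slot 3
701: h=1 → slot 1
486: h=3, probe 3,4 → slot 4
934: h=3, probe 3,4,5 → slot 5
Table: [665, 701, _, 388, 486, 934, _]

2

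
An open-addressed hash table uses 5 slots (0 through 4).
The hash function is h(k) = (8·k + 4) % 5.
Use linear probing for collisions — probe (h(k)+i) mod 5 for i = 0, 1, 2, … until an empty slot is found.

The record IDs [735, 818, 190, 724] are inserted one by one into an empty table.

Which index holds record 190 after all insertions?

735: h=4 -> slot 4
818: h=3 -> slot 3
190: h=4, probe 4,0 -> slot 0
724: h=1 -> slot 1
Table: [190, 724, _, 818, 735]

0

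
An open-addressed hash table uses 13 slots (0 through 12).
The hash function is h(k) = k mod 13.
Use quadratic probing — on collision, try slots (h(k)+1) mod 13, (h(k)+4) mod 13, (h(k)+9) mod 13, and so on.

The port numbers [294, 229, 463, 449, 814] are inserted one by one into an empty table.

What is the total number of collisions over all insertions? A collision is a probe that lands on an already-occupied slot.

Insert 294: h=8, slot 8 empty -> index 8.
Insert 229: h=8, slot 8 occupied -> index 9.
Insert 463: h=8, slots 8,9 occupied -> index 12.
Insert 449: h=7, slot 7 empty -> index 7.
Insert 814: h=8, slots 8,9,12 occupied -> index 4.
Table: [., ., ., ., 814, ., ., 449, 294, 229, ., ., 463]

6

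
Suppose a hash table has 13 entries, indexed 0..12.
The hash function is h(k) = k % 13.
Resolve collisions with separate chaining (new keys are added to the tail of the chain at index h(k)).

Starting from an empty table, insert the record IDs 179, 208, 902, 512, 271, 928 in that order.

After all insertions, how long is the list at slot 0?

1

Insert 179: h=10, bucket 10 empty -> new chain.
Insert 208: h=0, bucket 0 empty -> new chain.
Insert 902: h=5, bucket 5 empty -> new chain.
Insert 512: h=5, bucket 5 nonempty -> append to chain.
Insert 271: h=11, bucket 11 empty -> new chain.
Insert 928: h=5, bucket 5 nonempty -> append to chain.
Final buckets:
0: 208
1: —
2: —
3: —
4: —
5: 902 -> 512 -> 928
6: —
7: —
8: —
9: —
10: 179
11: 271
12: —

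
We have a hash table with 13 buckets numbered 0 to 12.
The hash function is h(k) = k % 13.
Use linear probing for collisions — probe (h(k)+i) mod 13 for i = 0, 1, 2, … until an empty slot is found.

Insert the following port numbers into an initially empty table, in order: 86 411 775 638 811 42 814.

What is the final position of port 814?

86: h=8 → slot 8
411: h=8, probe 8,9 → slot 9
775: h=8, probe 8,9,10 → slot 10
638: h=1 → slot 1
811: h=5 → slot 5
42: h=3 → slot 3
814: h=8, probe 8,9,10,11 → slot 11
Table: [∅, 638, ∅, 42, ∅, 811, ∅, ∅, 86, 411, 775, 814, ∅]

11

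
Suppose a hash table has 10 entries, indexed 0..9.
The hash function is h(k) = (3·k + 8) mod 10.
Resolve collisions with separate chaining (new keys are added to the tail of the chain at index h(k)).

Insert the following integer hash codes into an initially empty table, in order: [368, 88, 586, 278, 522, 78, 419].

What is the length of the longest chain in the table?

368 -> bucket 2
88 -> bucket 2 (collision)
586 -> bucket 6
278 -> bucket 2 (collision)
522 -> bucket 4
78 -> bucket 2 (collision)
419 -> bucket 5
Final buckets:
0: .
1: .
2: 368 -> 88 -> 278 -> 78
3: .
4: 522
5: 419
6: 586
7: .
8: .
9: .

4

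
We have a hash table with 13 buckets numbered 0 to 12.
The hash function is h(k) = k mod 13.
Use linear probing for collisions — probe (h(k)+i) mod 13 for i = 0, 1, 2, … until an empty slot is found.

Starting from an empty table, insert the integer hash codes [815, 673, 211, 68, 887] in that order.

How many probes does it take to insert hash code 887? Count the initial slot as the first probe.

815 hashes to 9; slot 9 is free → place at 9.
673 hashes to 10; slot 10 is free → place at 10.
211 hashes to 3; slot 3 is free → place at 3.
68 hashes to 3; 3 taken → place at 4.
887 hashes to 3; 3,4 taken → place at 5.
Table: [-, -, -, 211, 68, 887, -, -, -, 815, 673, -, -]

3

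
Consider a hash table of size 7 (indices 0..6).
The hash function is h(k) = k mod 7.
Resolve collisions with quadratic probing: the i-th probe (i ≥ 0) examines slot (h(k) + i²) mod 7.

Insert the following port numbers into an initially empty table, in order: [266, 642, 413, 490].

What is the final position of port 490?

Insert 266: h=0, slot 0 empty → index 0.
Insert 642: h=5, slot 5 empty → index 5.
Insert 413: h=0, slot 0 occupied → index 1.
Insert 490: h=0, slots 0,1 occupied → index 4.
Table: [266, 413, ∅, ∅, 490, 642, ∅]

4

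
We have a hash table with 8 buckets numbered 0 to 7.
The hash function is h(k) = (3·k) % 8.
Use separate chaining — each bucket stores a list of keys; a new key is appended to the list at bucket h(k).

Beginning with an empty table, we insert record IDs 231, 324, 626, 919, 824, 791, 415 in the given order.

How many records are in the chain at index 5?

4

Insert 231: h=5, bucket 5 empty → new chain.
Insert 324: h=4, bucket 4 empty → new chain.
Insert 626: h=6, bucket 6 empty → new chain.
Insert 919: h=5, bucket 5 nonempty → append to chain.
Insert 824: h=0, bucket 0 empty → new chain.
Insert 791: h=5, bucket 5 nonempty → append to chain.
Insert 415: h=5, bucket 5 nonempty → append to chain.
Final buckets:
0: 824
1: —
2: —
3: —
4: 324
5: 231 -> 919 -> 791 -> 415
6: 626
7: —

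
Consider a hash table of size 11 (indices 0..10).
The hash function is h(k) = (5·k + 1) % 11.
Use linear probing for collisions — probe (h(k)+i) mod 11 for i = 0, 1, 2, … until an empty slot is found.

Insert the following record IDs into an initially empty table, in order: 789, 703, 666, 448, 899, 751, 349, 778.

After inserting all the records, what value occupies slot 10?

448

Insert 789: h=8, slot 8 empty -> index 8.
Insert 703: h=7, slot 7 empty -> index 7.
Insert 666: h=9, slot 9 empty -> index 9.
Insert 448: h=8, slots 8,9 occupied -> index 10.
Insert 899: h=8, slots 8,9,10 occupied -> index 0.
Insert 751: h=5, slot 5 empty -> index 5.
Insert 349: h=8, slots 8,9,10,0 occupied -> index 1.
Insert 778: h=8, slots 8,9,10,0,1 occupied -> index 2.
Table: [899, 349, 778, —, —, 751, —, 703, 789, 666, 448]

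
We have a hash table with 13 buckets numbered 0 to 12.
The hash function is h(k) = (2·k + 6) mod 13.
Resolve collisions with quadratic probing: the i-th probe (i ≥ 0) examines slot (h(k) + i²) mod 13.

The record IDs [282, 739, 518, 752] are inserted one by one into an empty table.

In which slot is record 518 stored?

Insert 282: h=11, slot 11 empty => index 11.
Insert 739: h=2, slot 2 empty => index 2.
Insert 518: h=2, slot 2 occupied => index 3.
Insert 752: h=2, slots 2,3 occupied => index 6.
Table: [_, _, 739, 518, _, _, 752, _, _, _, _, 282, _]

3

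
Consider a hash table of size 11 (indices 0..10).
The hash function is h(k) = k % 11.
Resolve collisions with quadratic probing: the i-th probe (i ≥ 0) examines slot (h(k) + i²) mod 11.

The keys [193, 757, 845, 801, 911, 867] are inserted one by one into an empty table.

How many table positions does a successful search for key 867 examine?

5

Insert 193: h=6, slot 6 empty → index 6.
Insert 757: h=9, slot 9 empty → index 9.
Insert 845: h=9, slot 9 occupied → index 10.
Insert 801: h=9, slots 9,10 occupied → index 2.
Insert 911: h=9, slots 9,10,2 occupied → index 7.
Insert 867: h=9, slots 9,10,2,7 occupied → index 3.
Table: [., ., 801, 867, ., ., 193, 911, ., 757, 845]
Lookup 867: h=9, probe 9,10,2,7,3 → found at 3.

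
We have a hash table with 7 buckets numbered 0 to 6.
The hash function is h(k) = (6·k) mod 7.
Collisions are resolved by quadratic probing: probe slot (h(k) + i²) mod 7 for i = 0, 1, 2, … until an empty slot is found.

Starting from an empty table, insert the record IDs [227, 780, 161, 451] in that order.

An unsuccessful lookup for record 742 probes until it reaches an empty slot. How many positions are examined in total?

227: h=4 => slot 4
780: h=4, probe 4,5 => slot 5
161: h=0 => slot 0
451: h=4, probe 4,5,1 => slot 1
Table: [161, 451, ∅, ∅, 227, 780, ∅]
Lookup 742: h=0, probe 0,1,4,2 → slot 2 empty, not found.

4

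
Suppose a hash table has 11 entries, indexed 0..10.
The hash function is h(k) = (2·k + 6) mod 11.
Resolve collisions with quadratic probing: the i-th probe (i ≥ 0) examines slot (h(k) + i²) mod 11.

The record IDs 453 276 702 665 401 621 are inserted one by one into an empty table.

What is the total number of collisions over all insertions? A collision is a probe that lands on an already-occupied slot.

3

Insert 453: h=10, slot 10 empty => index 10.
Insert 276: h=8, slot 8 empty => index 8.
Insert 702: h=2, slot 2 empty => index 2.
Insert 665: h=5, slot 5 empty => index 5.
Insert 401: h=5, slot 5 occupied => index 6.
Insert 621: h=5, slots 5,6 occupied => index 9.
Table: [-, -, 702, -, -, 665, 401, -, 276, 621, 453]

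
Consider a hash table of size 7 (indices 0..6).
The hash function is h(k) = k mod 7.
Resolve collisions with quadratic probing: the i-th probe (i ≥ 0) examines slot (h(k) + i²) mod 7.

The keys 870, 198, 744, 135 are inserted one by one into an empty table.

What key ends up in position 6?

870 hashes to 2; slot 2 is free => place at 2.
198 hashes to 2; 2 taken => place at 3.
744 hashes to 2; 2,3 taken => place at 6.
135 hashes to 2; 2,3,6 taken => place at 4.
Table: [_, _, 870, 198, 135, _, 744]

744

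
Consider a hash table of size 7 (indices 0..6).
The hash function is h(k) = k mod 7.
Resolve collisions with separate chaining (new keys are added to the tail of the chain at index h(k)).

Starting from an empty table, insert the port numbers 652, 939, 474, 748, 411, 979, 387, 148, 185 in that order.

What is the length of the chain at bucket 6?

2

652 -> bucket 1
939 -> bucket 1 (collision)
474 -> bucket 5
748 -> bucket 6
411 -> bucket 5 (collision)
979 -> bucket 6 (collision)
387 -> bucket 2
148 -> bucket 1 (collision)
185 -> bucket 3
Final buckets:
0: —
1: 652 -> 939 -> 148
2: 387
3: 185
4: —
5: 474 -> 411
6: 748 -> 979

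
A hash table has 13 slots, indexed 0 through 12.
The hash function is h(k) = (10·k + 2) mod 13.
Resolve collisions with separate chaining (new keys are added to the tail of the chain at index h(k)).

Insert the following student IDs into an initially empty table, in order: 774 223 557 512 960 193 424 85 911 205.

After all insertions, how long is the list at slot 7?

774 → bucket 7
223 → bucket 9
557 → bucket 8
512 → bucket 0
960 → bucket 8 (collision)
193 → bucket 8 (collision)
424 → bucket 4
85 → bucket 7 (collision)
911 → bucket 12
205 → bucket 11
Final buckets:
0: 512
1: -
2: -
3: -
4: 424
5: -
6: -
7: 774 -> 85
8: 557 -> 960 -> 193
9: 223
10: -
11: 205
12: 911

2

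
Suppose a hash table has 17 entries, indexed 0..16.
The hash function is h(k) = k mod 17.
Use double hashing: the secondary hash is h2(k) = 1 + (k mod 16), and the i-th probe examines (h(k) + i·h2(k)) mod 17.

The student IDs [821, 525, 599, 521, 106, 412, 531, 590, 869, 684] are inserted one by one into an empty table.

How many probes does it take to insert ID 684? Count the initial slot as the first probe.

3

Insert 821: h=5, slot 5 empty -> index 5.
Insert 525: h=15, slot 15 empty -> index 15.
Insert 599: h=4, slot 4 empty -> index 4.
Insert 521: h=11, slot 11 empty -> index 11.
Insert 106: h=4, h2=11, slots 4,15 occupied -> index 9.
Insert 412: h=4, h2=13, slot 4 occupied -> index 0.
Insert 531: h=4, h2=4, slot 4 occupied -> index 8.
Insert 590: h=12, slot 12 empty -> index 12.
Insert 869: h=2, slot 2 empty -> index 2.
Insert 684: h=4, h2=13, slots 4,0 occupied -> index 13.
Table: [412, —, 869, —, 599, 821, —, —, 531, 106, —, 521, 590, 684, —, 525, —]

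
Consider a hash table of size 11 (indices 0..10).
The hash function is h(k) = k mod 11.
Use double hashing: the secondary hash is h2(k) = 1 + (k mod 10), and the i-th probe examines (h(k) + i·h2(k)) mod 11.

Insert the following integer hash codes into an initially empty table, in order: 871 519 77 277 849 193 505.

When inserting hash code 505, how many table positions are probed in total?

871: h=2 → slot 2
519: h=2, h2=10, probe 2,1 → slot 1
77: h=0 → slot 0
277: h=2, h2=8, probe 2,10 → slot 10
849: h=2, h2=10, probe 2,1,0,10,9 → slot 9
193: h=6 → slot 6
505: h=10, h2=6, probe 10,5 → slot 5
Table: [77, 519, 871, ∅, ∅, 505, 193, ∅, ∅, 849, 277]

2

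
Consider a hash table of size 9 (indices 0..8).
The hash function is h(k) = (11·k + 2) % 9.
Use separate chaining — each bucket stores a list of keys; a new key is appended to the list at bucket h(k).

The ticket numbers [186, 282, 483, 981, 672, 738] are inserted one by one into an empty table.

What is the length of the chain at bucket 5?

Insert 186: h=5, bucket 5 empty -> new chain.
Insert 282: h=8, bucket 8 empty -> new chain.
Insert 483: h=5, bucket 5 nonempty -> append to chain.
Insert 981: h=2, bucket 2 empty -> new chain.
Insert 672: h=5, bucket 5 nonempty -> append to chain.
Insert 738: h=2, bucket 2 nonempty -> append to chain.
Final buckets:
0: _
1: _
2: 981 -> 738
3: _
4: _
5: 186 -> 483 -> 672
6: _
7: _
8: 282

3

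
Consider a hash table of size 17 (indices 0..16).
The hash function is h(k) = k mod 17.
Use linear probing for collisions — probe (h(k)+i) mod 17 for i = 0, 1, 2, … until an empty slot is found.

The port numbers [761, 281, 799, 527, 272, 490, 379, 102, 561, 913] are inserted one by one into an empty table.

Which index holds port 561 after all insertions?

4

761: h=13 => slot 13
281: h=9 => slot 9
799: h=0 => slot 0
527: h=0, probe 0,1 => slot 1
272: h=0, probe 0,1,2 => slot 2
490: h=14 => slot 14
379: h=5 => slot 5
102: h=0, probe 0,1,2,3 => slot 3
561: h=0, probe 0,1,2,3,4 => slot 4
913: h=12 => slot 12
Table: [799, 527, 272, 102, 561, 379, —, —, —, 281, —, —, 913, 761, 490, —, —]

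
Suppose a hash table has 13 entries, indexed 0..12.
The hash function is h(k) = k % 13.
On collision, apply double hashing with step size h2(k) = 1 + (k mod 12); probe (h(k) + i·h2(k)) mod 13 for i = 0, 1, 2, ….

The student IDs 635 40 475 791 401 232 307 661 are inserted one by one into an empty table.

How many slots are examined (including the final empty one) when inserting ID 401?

635: h=11 → slot 11
40: h=1 → slot 1
475: h=7 → slot 7
791: h=11, h2=12, probe 11,10 → slot 10
401: h=11, h2=6, probe 11,4 → slot 4
232: h=11, h2=5, probe 11,3 → slot 3
307: h=8 → slot 8
661: h=11, h2=2, probe 11,0 → slot 0
Table: [661, 40, -, 232, 401, -, -, 475, 307, -, 791, 635, -]

2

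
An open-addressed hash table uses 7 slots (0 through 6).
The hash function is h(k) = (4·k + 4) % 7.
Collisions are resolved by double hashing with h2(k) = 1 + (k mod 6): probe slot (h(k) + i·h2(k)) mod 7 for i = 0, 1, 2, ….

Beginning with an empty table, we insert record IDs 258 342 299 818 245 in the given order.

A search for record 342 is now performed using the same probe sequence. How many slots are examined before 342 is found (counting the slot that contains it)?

2

258: h=0 -> slot 0
342: h=0, h2=1, probe 0,1 -> slot 1
299: h=3 -> slot 3
818: h=0, h2=3, probe 0,3,6 -> slot 6
245: h=4 -> slot 4
Table: [258, 342, ., 299, 245, ., 818]
Lookup 342: h=0, h2=1, probe 0,1 → found at 1.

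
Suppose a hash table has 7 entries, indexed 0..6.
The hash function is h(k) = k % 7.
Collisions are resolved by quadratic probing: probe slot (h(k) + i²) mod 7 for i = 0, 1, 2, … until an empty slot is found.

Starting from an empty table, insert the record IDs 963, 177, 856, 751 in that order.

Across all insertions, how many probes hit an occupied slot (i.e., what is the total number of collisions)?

Insert 963: h=4, slot 4 empty => index 4.
Insert 177: h=2, slot 2 empty => index 2.
Insert 856: h=2, slot 2 occupied => index 3.
Insert 751: h=2, slots 2,3 occupied => index 6.
Table: [-, -, 177, 856, 963, -, 751]

3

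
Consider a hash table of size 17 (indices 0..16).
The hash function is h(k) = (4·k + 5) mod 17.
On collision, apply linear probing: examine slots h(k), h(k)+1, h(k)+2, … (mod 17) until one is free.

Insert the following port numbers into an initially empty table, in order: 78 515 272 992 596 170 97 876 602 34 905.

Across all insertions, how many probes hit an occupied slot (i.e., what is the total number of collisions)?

Insert 78: h=11, slot 11 empty -> index 11.
Insert 515: h=8, slot 8 empty -> index 8.
Insert 272: h=5, slot 5 empty -> index 5.
Insert 992: h=12, slot 12 empty -> index 12.
Insert 596: h=9, slot 9 empty -> index 9.
Insert 170: h=5, slot 5 occupied -> index 6.
Insert 97: h=2, slot 2 empty -> index 2.
Insert 876: h=7, slot 7 empty -> index 7.
Insert 602: h=16, slot 16 empty -> index 16.
Insert 34: h=5, slots 5,6,7,8,9 occupied -> index 10.
Insert 905: h=4, slot 4 empty -> index 4.
Table: [-, -, 97, -, 905, 272, 170, 876, 515, 596, 34, 78, 992, -, -, -, 602]

6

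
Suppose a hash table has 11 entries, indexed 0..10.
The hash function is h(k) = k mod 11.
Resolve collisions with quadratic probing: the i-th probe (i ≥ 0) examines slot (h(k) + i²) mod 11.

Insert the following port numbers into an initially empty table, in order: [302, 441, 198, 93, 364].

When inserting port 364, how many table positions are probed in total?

302 hashes to 5; slot 5 is free → place at 5.
441 hashes to 1; slot 1 is free → place at 1.
198 hashes to 0; slot 0 is free → place at 0.
93 hashes to 5; 5 taken → place at 6.
364 hashes to 1; 1 taken → place at 2.
Table: [198, 441, 364, ∅, ∅, 302, 93, ∅, ∅, ∅, ∅]

2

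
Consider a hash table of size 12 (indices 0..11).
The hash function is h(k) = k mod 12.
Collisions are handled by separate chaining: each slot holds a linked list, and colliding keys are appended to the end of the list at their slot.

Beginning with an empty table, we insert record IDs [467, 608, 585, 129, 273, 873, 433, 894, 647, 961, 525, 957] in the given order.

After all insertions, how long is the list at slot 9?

467 → bucket 11
608 → bucket 8
585 → bucket 9
129 → bucket 9 (collision)
273 → bucket 9 (collision)
873 → bucket 9 (collision)
433 → bucket 1
894 → bucket 6
647 → bucket 11 (collision)
961 → bucket 1 (collision)
525 → bucket 9 (collision)
957 → bucket 9 (collision)
Final buckets:
0: -
1: 433 -> 961
2: -
3: -
4: -
5: -
6: 894
7: -
8: 608
9: 585 -> 129 -> 273 -> 873 -> 525 -> 957
10: -
11: 467 -> 647

6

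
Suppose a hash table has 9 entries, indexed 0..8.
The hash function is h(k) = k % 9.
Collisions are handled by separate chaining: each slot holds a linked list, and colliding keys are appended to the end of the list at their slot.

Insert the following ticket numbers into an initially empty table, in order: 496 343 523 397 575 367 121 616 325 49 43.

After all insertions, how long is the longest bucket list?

5

Insert 496: h=1, bucket 1 empty -> new chain.
Insert 343: h=1, bucket 1 nonempty -> append to chain.
Insert 523: h=1, bucket 1 nonempty -> append to chain.
Insert 397: h=1, bucket 1 nonempty -> append to chain.
Insert 575: h=8, bucket 8 empty -> new chain.
Insert 367: h=7, bucket 7 empty -> new chain.
Insert 121: h=4, bucket 4 empty -> new chain.
Insert 616: h=4, bucket 4 nonempty -> append to chain.
Insert 325: h=1, bucket 1 nonempty -> append to chain.
Insert 49: h=4, bucket 4 nonempty -> append to chain.
Insert 43: h=7, bucket 7 nonempty -> append to chain.
Final buckets:
0: .
1: 496 -> 343 -> 523 -> 397 -> 325
2: .
3: .
4: 121 -> 616 -> 49
5: .
6: .
7: 367 -> 43
8: 575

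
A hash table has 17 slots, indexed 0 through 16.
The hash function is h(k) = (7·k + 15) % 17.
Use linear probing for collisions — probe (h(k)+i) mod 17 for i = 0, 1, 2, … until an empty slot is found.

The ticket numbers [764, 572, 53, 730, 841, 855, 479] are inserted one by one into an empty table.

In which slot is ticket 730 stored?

9

764: h=8 → slot 8
572: h=7 → slot 7
53: h=12 → slot 12
730: h=8, probe 8,9 → slot 9
841: h=3 → slot 3
855: h=16 → slot 16
479: h=2 → slot 2
Table: [-, -, 479, 841, -, -, -, 572, 764, 730, -, -, 53, -, -, -, 855]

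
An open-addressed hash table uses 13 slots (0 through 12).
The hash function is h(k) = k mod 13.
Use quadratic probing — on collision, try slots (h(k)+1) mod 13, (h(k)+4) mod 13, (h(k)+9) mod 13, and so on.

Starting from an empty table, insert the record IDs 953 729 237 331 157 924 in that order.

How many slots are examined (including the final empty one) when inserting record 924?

3

953 hashes to 4; slot 4 is free -> place at 4.
729 hashes to 1; slot 1 is free -> place at 1.
237 hashes to 3; slot 3 is free -> place at 3.
331 hashes to 6; slot 6 is free -> place at 6.
157 hashes to 1; 1 taken -> place at 2.
924 hashes to 1; 1,2 taken -> place at 5.
Table: [-, 729, 157, 237, 953, 924, 331, -, -, -, -, -, -]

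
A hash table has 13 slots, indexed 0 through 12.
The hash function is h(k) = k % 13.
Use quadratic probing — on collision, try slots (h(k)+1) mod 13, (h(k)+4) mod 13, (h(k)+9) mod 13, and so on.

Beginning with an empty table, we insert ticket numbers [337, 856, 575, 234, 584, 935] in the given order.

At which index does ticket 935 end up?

Insert 337: h=12, slot 12 empty => index 12.
Insert 856: h=11, slot 11 empty => index 11.
Insert 575: h=3, slot 3 empty => index 3.
Insert 234: h=0, slot 0 empty => index 0.
Insert 584: h=12, slots 12,0,3 occupied => index 8.
Insert 935: h=12, slots 12,0,3,8 occupied => index 2.
Table: [234, -, 935, 575, -, -, -, -, 584, -, -, 856, 337]

2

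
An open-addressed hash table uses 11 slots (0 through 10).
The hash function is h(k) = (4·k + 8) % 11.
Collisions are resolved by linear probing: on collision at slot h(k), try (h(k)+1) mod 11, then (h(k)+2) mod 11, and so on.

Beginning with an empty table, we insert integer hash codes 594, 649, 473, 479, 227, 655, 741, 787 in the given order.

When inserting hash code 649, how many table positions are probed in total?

2

594: h=8 -> slot 8
649: h=8, probe 8,9 -> slot 9
473: h=8, probe 8,9,10 -> slot 10
479: h=10, probe 10,0 -> slot 0
227: h=3 -> slot 3
655: h=10, probe 10,0,1 -> slot 1
741: h=2 -> slot 2
787: h=10, probe 10,0,1,2,3,4 -> slot 4
Table: [479, 655, 741, 227, 787, -, -, -, 594, 649, 473]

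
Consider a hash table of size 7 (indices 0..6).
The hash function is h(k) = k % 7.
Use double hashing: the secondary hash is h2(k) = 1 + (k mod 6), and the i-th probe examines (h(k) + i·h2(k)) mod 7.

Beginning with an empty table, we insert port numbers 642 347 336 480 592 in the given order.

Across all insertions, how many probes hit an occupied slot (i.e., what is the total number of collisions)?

3

642: h=5 -> slot 5
347: h=4 -> slot 4
336: h=0 -> slot 0
480: h=4, h2=1, probe 4,5,6 -> slot 6
592: h=4, h2=5, probe 4,2 -> slot 2
Table: [336, ∅, 592, ∅, 347, 642, 480]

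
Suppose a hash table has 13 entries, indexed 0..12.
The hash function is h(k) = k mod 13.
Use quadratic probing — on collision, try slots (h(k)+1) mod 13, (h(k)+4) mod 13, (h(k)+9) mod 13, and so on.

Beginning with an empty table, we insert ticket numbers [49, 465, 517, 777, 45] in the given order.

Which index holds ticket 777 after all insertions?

6

Insert 49: h=10, slot 10 empty => index 10.
Insert 465: h=10, slot 10 occupied => index 11.
Insert 517: h=10, slots 10,11 occupied => index 1.
Insert 777: h=10, slots 10,11,1 occupied => index 6.
Insert 45: h=6, slot 6 occupied => index 7.
Table: [—, 517, —, —, —, —, 777, 45, —, —, 49, 465, —]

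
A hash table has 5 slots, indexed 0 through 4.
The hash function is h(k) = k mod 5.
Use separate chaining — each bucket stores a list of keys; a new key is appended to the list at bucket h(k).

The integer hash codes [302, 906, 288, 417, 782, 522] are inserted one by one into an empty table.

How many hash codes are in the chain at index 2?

4

Insert 302: h=2, bucket 2 empty → new chain.
Insert 906: h=1, bucket 1 empty → new chain.
Insert 288: h=3, bucket 3 empty → new chain.
Insert 417: h=2, bucket 2 nonempty → append to chain.
Insert 782: h=2, bucket 2 nonempty → append to chain.
Insert 522: h=2, bucket 2 nonempty → append to chain.
Final buckets:
0: .
1: 906
2: 302 -> 417 -> 782 -> 522
3: 288
4: .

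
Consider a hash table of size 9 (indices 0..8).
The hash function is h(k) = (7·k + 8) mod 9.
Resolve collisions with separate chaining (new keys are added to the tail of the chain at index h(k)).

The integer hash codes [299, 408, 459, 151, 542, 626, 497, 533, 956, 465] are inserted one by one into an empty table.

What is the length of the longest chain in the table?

Insert 299: h=4, bucket 4 empty → new chain.
Insert 408: h=2, bucket 2 empty → new chain.
Insert 459: h=8, bucket 8 empty → new chain.
Insert 151: h=3, bucket 3 empty → new chain.
Insert 542: h=4, bucket 4 nonempty → append to chain.
Insert 626: h=7, bucket 7 empty → new chain.
Insert 497: h=4, bucket 4 nonempty → append to chain.
Insert 533: h=4, bucket 4 nonempty → append to chain.
Insert 956: h=4, bucket 4 nonempty → append to chain.
Insert 465: h=5, bucket 5 empty → new chain.
Final buckets:
0: -
1: -
2: 408
3: 151
4: 299 -> 542 -> 497 -> 533 -> 956
5: 465
6: -
7: 626
8: 459

5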